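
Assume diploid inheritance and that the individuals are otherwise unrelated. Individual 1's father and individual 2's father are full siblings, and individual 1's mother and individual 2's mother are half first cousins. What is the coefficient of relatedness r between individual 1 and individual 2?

With two independent routes of shared ancestry, r is the sum of the two contributions.
Individual 1 and individual 2 are related in two ways: first cousins through their fathers (r = 1/8) and half second cousins through their mothers (r = 1/64).
r = 1/8 + 1/64 = 0.140625.

0.140625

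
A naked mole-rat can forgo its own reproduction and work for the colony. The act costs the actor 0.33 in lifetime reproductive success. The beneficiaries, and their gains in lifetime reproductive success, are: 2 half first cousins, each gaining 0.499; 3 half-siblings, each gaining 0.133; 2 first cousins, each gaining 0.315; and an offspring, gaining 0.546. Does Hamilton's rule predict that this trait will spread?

Hamilton's rule: the trait is favored when the sum of r·B over every recipient exceeds the actor's cost C.
r to a half first cousin = 1/16 (half first cousins share one grandparent — one path of length 4: r = (1/2)^4 = 1/16).
r to a half-sibling = 0.25 (half-sibs share one parent — one path of length 2: r = (1/2)^2 = 1/4).
r to a first cousin = 1/8 (first cousins share one grandparent pair — two paths of length 4: r = 2·(1/2)^4 = 1/8).
r to an offspring = 0.5 (one parent–offspring link: r = (1/2)^1 = 1/2).
Summing one r·B term per recipient: 2·0.0625·0.499 + 3·0.25·0.133 + 2·0.125·0.315 + 1·0.5·0.546 = 0.513875.
0.513875 > 0.33: the indirect benefit exceeds the cost.

Yes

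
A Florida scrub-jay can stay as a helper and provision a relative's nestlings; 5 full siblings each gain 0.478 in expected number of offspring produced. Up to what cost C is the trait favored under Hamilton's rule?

1.195

r to a full sibling = 0.5 (full sibs share both parents — two paths of length 2: r = 2·(1/2)^2 = 1/2).
Hamilton's rule: n·r·B > C, so the trait is favored while C < n·r·B = 5·0.5·0.478 = 1.195.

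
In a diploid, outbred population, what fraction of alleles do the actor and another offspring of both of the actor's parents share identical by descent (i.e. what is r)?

Each parent–offspring link contributes a factor of 1/2, and independent paths through distinct common ancestors add.
Full sibs share both parents — two paths of length 2: r = 2·(1/2)^2 = 1/2.

0.5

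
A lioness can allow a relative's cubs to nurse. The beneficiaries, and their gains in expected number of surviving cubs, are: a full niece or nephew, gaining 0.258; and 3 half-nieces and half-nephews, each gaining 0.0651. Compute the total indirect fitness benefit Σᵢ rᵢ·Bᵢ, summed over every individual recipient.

0.0889125

r to a full niece or nephew = 0.25 (full aunt/uncle↔niece/nephew: two paths of length 3 through the shared grandparent pair: r = 2·(1/2)^3 = 1/4).
r to a half-niece or half-nephew = 1/8 (half-aunt/uncle↔niece/nephew: one path of length 3: r = (1/2)^3 = 1/8).
Summing one r·B term per recipient: 1·0.25·0.258 + 3·0.125·0.0651 = 0.0889125.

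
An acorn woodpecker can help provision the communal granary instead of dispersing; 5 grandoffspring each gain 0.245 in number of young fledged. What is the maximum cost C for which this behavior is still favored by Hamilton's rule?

0.30625

r to a grandoffspring = 0.25 (two parent–offspring links: r = (1/2)^2 = 1/4).
Hamilton's rule: n·r·B > C, so the trait is favored while C < n·r·B = 5·0.25·0.245 = 0.30625.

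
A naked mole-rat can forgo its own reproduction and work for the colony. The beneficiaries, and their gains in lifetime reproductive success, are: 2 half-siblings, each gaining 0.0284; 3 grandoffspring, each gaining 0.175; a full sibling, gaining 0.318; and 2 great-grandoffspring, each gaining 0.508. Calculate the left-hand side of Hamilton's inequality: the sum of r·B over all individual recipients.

0.43145

r to a half-sibling = 0.25 (half-sibs share one parent — one path of length 2: r = (1/2)^2 = 1/4).
r to a grandoffspring = 1/4 (two parent–offspring links: r = (1/2)^2 = 1/4).
r to a full sibling = 1/2 (full sibs share both parents — two paths of length 2: r = 2·(1/2)^2 = 1/2).
r to a great-grandoffspring = 1/8 (three parent–offspring links: r = (1/2)^3 = 1/8).
Summing one r·B term per recipient: 2·0.25·0.0284 + 3·0.25·0.175 + 1·0.5·0.318 + 2·0.125·0.508 = 0.43145.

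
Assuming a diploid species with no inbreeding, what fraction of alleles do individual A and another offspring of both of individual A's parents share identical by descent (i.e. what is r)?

Each parent–offspring link contributes a factor of 1/2, and independent paths through distinct common ancestors add.
Full sibs share both parents — two paths of length 2: r = 2·(1/2)^2 = 1/2.

0.5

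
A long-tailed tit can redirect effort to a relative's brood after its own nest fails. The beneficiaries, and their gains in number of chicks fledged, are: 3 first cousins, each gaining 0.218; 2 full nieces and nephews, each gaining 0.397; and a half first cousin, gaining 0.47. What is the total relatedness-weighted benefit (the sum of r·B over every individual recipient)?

r to a first cousin = 0.125 (first cousins share one grandparent pair — two paths of length 4: r = 2·(1/2)^4 = 1/8).
r to a full niece or nephew = 0.25 (full aunt/uncle↔niece/nephew: two paths of length 3 through the shared grandparent pair: r = 2·(1/2)^3 = 1/4).
r to a half first cousin = 1/16 (half first cousins share one grandparent — one path of length 4: r = (1/2)^4 = 1/16).
Summing one r·B term per recipient: 3·0.125·0.218 + 2·0.25·0.397 + 1·0.0625·0.47 = 0.309625.

0.309625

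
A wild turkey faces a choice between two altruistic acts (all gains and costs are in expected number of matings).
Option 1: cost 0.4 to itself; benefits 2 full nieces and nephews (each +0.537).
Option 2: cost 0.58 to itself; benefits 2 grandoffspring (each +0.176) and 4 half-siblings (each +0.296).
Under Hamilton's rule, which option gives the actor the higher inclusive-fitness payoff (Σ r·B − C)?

Option 1: r to a full niece or nephew = 0.25.
Option 1: Σ r·B − C = (2·0.25·0.537) − 0.4 = -0.1315.
Option 2: r to a grandoffspring = 0.25.
Option 2: r to a half-sibling = 0.25.
Option 2: Σ r·B − C = (2·0.25·0.176 + 4·0.25·0.296) − 0.58 = -0.196.
Option 1 has the higher net inclusive-fitness payoff.

Option 1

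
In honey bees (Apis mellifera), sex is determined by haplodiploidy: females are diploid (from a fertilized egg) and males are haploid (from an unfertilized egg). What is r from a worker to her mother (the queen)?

0.5

One meiotic link between diploid queen and diploid daughter: r = 1/2.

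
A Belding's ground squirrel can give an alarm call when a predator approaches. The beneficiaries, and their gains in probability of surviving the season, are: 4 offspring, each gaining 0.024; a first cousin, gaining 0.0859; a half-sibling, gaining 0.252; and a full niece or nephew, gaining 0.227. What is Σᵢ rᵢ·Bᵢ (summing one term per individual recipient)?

0.1784875

r to an offspring = 1/2 (one parent–offspring link: r = (1/2)^1 = 1/2).
r to a first cousin = 0.125 (first cousins share one grandparent pair — two paths of length 4: r = 2·(1/2)^4 = 1/8).
r to a half-sibling = 1/4 (half-sibs share one parent — one path of length 2: r = (1/2)^2 = 1/4).
r to a full niece or nephew = 0.25 (full aunt/uncle↔niece/nephew: two paths of length 3 through the shared grandparent pair: r = 2·(1/2)^3 = 1/4).
Summing one r·B term per recipient: 4·0.5·0.024 + 1·0.125·0.0859 + 1·0.25·0.252 + 1·0.25·0.227 = 0.1784875.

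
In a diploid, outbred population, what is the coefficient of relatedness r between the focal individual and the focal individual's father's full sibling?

Each parent–offspring link contributes a factor of 1/2, and independent paths through distinct common ancestors add.
Full aunt/uncle↔niece/nephew: two paths of length 3 through the shared grandparent pair: r = 2·(1/2)^3 = 1/4.

0.25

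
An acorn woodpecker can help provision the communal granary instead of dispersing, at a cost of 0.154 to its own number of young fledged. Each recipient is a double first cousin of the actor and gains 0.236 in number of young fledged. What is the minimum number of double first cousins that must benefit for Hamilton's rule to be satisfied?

3

r to a double first cousin = 0.25 (double first cousins share both grandparent pairs — four paths of length 4: r = 4·(1/2)^4 = 1/4).
Hamilton's rule: n·r·B > C  ⇒  n > C/(r·B) = 0.154/(0.25·0.236) = 2.61.
The smallest integer exceeding 2.61 is 3.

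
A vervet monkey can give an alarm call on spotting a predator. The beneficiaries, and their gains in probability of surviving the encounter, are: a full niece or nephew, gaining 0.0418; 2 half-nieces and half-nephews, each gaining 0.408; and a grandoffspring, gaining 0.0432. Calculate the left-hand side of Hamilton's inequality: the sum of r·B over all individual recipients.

0.12325

r to a full niece or nephew = 1/4 (full aunt/uncle↔niece/nephew: two paths of length 3 through the shared grandparent pair: r = 2·(1/2)^3 = 1/4).
r to a half-niece or half-nephew = 0.125 (half-aunt/uncle↔niece/nephew: one path of length 3: r = (1/2)^3 = 1/8).
r to a grandoffspring = 1/4 (two parent–offspring links: r = (1/2)^2 = 1/4).
Summing one r·B term per recipient: 1·0.25·0.0418 + 2·0.125·0.408 + 1·0.25·0.0432 = 0.12325.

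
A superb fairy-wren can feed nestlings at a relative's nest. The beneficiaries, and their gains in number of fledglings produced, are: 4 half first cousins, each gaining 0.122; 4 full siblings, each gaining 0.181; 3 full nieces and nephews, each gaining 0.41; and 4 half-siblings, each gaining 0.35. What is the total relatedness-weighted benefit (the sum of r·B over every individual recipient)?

1.05

r to a half first cousin = 0.0625 (half first cousins share one grandparent — one path of length 4: r = (1/2)^4 = 1/16).
r to a full sibling = 0.5 (full sibs share both parents — two paths of length 2: r = 2·(1/2)^2 = 1/2).
r to a full niece or nephew = 1/4 (full aunt/uncle↔niece/nephew: two paths of length 3 through the shared grandparent pair: r = 2·(1/2)^3 = 1/4).
r to a half-sibling = 1/4 (half-sibs share one parent — one path of length 2: r = (1/2)^2 = 1/4).
Summing one r·B term per recipient: 4·0.0625·0.122 + 4·0.5·0.181 + 3·0.25·0.41 + 4·0.25·0.35 = 1.05.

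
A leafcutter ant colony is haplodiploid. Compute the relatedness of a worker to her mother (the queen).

One meiotic link between diploid queen and diploid daughter: r = 1/2.

0.5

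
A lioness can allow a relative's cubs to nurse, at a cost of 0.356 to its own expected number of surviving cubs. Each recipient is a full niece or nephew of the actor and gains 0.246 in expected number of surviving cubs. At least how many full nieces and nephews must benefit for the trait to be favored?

6

r to a full niece or nephew = 0.25 (full aunt/uncle↔niece/nephew: two paths of length 3 through the shared grandparent pair: r = 2·(1/2)^3 = 1/4).
Hamilton's rule: n·r·B > C  ⇒  n > C/(r·B) = 0.356/(0.25·0.246) = 5.789.
The smallest integer exceeding 5.789 is 6.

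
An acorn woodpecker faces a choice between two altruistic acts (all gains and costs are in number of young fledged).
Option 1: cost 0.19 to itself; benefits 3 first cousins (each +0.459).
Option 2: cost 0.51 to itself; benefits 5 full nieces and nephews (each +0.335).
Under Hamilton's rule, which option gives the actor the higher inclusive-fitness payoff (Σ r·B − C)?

Option 1: r to a first cousin = 0.125.
Option 1: Σ r·B − C = (3·0.125·0.459) − 0.19 = -0.017875.
Option 2: r to a full niece or nephew = 0.25.
Option 2: Σ r·B − C = (5·0.25·0.335) − 0.51 = -0.09125.
Option 1 has the higher net inclusive-fitness payoff.

Option 1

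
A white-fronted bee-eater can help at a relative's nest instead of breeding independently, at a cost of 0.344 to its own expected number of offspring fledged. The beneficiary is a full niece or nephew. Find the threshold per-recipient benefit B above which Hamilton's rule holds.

1.376

r to a full niece or nephew = 1/4 (full aunt/uncle↔niece/nephew: two paths of length 3 through the shared grandparent pair: r = 2·(1/2)^3 = 1/4).
Hamilton's rule with n recipients of equal r: n·r·B > C, so B > C/(n·r) = 0.344/(1·0.25) = 1.376.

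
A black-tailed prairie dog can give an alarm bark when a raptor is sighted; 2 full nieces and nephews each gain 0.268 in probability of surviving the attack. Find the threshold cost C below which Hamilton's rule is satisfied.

0.134

r to a full niece or nephew = 1/4 (full aunt/uncle↔niece/nephew: two paths of length 3 through the shared grandparent pair: r = 2·(1/2)^3 = 1/4).
Hamilton's rule: n·r·B > C, so the trait is favored while C < n·r·B = 2·0.25·0.268 = 0.134.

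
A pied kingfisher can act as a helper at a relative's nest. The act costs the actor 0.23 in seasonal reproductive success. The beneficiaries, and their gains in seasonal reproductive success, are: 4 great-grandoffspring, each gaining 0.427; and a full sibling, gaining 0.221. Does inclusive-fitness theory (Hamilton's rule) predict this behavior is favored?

Yes

Hamilton's rule: the trait is favored when the sum of r·B over every recipient exceeds the actor's cost C.
r to a great-grandoffspring = 0.125 (three parent–offspring links: r = (1/2)^3 = 1/8).
r to a full sibling = 0.5 (full sibs share both parents — two paths of length 2: r = 2·(1/2)^2 = 1/2).
Summing one r·B term per recipient: 4·0.125·0.427 + 1·0.5·0.221 = 0.324.
0.324 > 0.23: the indirect benefit exceeds the cost.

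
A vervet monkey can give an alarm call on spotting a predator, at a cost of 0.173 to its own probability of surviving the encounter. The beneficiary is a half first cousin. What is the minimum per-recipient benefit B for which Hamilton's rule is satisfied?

2.768

r to a half first cousin = 0.0625 (half first cousins share one grandparent — one path of length 4: r = (1/2)^4 = 1/16).
Hamilton's rule with n recipients of equal r: n·r·B > C, so B > C/(n·r) = 0.173/(1·0.0625) = 2.768.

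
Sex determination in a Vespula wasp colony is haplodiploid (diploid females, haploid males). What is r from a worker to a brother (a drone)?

Her haploid brother carries none of their father's genes and a random half of their mother's genome; that half matches the maternal half of her own genome with probability 1/2: r = 1/2 · 1/2 = 1/4.

0.25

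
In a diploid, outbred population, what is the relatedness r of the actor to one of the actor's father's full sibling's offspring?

0.125

Each parent–offspring link contributes a factor of 1/2, and independent paths through distinct common ancestors add.
First cousins share one grandparent pair — two paths of length 4: r = 2·(1/2)^4 = 1/8.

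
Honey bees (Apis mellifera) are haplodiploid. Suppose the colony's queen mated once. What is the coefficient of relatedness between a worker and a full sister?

0.75

Haplodiploid full sisters inherit their father's entire haploid genome identically (contributing 1/2) and on average half of their mother's contribution (1/2 · 1/2 = 1/4); r = 1/2 + 1/4 = 3/4.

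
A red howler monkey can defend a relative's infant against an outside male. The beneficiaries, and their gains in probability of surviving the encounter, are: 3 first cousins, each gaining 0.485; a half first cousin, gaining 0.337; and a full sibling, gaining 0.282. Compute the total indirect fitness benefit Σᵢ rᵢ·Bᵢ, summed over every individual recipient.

0.3439375

r to a first cousin = 1/8 (first cousins share one grandparent pair — two paths of length 4: r = 2·(1/2)^4 = 1/8).
r to a half first cousin = 1/16 (half first cousins share one grandparent — one path of length 4: r = (1/2)^4 = 1/16).
r to a full sibling = 1/2 (full sibs share both parents — two paths of length 2: r = 2·(1/2)^2 = 1/2).
Summing one r·B term per recipient: 3·0.125·0.485 + 1·0.0625·0.337 + 1·0.5·0.282 = 0.3439375.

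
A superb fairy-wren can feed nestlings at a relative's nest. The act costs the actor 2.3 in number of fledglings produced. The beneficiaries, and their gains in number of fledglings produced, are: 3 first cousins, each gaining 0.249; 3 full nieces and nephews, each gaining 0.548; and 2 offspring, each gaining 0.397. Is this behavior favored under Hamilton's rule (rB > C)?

Hamilton's rule: the trait is favored when the sum of r·B over every recipient exceeds the actor's cost C.
r to a first cousin = 1/8 (first cousins share one grandparent pair — two paths of length 4: r = 2·(1/2)^4 = 1/8).
r to a full niece or nephew = 1/4 (full aunt/uncle↔niece/nephew: two paths of length 3 through the shared grandparent pair: r = 2·(1/2)^3 = 1/4).
r to an offspring = 0.5 (one parent–offspring link: r = (1/2)^1 = 1/2).
Summing one r·B term per recipient: 3·0.125·0.249 + 3·0.25·0.548 + 2·0.5·0.397 = 0.901375.
0.901375 < 2.3: the indirect benefit is less than the cost.

No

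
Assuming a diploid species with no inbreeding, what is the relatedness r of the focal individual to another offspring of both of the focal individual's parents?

0.5

Each parent–offspring link contributes a factor of 1/2, and independent paths through distinct common ancestors add.
Full sibs share both parents — two paths of length 2: r = 2·(1/2)^2 = 1/2.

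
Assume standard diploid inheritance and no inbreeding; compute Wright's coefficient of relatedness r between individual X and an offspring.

0.5

Each parent–offspring link contributes a factor of 1/2, and independent paths through distinct common ancestors add.
One parent–offspring link: r = (1/2)^1 = 1/2.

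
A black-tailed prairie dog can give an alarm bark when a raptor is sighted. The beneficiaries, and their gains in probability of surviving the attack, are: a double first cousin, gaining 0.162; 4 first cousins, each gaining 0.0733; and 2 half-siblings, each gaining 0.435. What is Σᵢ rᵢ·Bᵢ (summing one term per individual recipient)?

0.29465

r to a double first cousin = 1/4 (double first cousins share both grandparent pairs — four paths of length 4: r = 4·(1/2)^4 = 1/4).
r to a first cousin = 1/8 (first cousins share one grandparent pair — two paths of length 4: r = 2·(1/2)^4 = 1/8).
r to a half-sibling = 0.25 (half-sibs share one parent — one path of length 2: r = (1/2)^2 = 1/4).
Summing one r·B term per recipient: 1·0.25·0.162 + 4·0.125·0.0733 + 2·0.25·0.435 = 0.29465.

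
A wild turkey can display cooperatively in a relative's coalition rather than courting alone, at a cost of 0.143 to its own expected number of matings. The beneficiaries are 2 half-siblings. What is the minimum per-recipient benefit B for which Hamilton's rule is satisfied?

r to a half-sibling = 1/4 (half-sibs share one parent — one path of length 2: r = (1/2)^2 = 1/4).
Hamilton's rule with n recipients of equal r: n·r·B > C, so B > C/(n·r) = 0.143/(2·0.25) = 0.286.

0.286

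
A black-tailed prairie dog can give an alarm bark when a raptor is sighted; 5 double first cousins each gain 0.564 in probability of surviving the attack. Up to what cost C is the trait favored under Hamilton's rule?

0.705

r to a double first cousin = 0.25 (double first cousins share both grandparent pairs — four paths of length 4: r = 4·(1/2)^4 = 1/4).
Hamilton's rule: n·r·B > C, so the trait is favored while C < n·r·B = 5·0.25·0.564 = 0.705.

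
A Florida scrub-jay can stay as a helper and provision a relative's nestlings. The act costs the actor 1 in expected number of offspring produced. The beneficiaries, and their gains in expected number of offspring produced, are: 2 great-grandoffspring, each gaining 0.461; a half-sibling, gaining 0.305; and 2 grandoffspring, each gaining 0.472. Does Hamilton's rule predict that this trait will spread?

Hamilton's rule: the trait is favored when the sum of r·B over every recipient exceeds the actor's cost C.
r to a great-grandoffspring = 0.125 (three parent–offspring links: r = (1/2)^3 = 1/8).
r to a half-sibling = 1/4 (half-sibs share one parent — one path of length 2: r = (1/2)^2 = 1/4).
r to a grandoffspring = 0.25 (two parent–offspring links: r = (1/2)^2 = 1/4).
Summing one r·B term per recipient: 2·0.125·0.461 + 1·0.25·0.305 + 2·0.25·0.472 = 0.4275.
0.4275 < 1: the indirect benefit is less than the cost.

No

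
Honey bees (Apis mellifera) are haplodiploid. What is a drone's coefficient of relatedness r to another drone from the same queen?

0.5

Haploid brothers each carry a random half of the queen's diploid genome, so on average they share half: r = 1/2.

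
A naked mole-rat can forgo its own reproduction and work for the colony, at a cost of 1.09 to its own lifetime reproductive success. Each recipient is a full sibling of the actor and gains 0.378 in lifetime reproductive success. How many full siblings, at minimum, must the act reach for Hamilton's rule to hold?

r to a full sibling = 0.5 (full sibs share both parents — two paths of length 2: r = 2·(1/2)^2 = 1/2).
Hamilton's rule: n·r·B > C  ⇒  n > C/(r·B) = 1.09/(0.5·0.378) = 5.767.
The smallest integer exceeding 5.767 is 6.

6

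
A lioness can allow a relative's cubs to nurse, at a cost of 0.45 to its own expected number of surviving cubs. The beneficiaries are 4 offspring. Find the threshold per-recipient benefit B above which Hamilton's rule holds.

r to an offspring = 0.5 (one parent–offspring link: r = (1/2)^1 = 1/2).
Hamilton's rule with n recipients of equal r: n·r·B > C, so B > C/(n·r) = 0.45/(4·0.5) = 0.225.

0.225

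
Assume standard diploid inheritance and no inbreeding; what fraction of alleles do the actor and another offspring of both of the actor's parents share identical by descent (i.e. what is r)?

Each parent–offspring link contributes a factor of 1/2, and independent paths through distinct common ancestors add.
Full sibs share both parents — two paths of length 2: r = 2·(1/2)^2 = 1/2.

0.5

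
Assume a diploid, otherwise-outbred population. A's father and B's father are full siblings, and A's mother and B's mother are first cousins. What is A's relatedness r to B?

0.15625

With two independent routes of shared ancestry, r is the sum of the two contributions.
A and B are related in two ways: first cousins through their fathers (r = 1/8) and second cousins through their mothers (r = 1/32).
r = 1/8 + 1/32 = 5/32 = 0.15625.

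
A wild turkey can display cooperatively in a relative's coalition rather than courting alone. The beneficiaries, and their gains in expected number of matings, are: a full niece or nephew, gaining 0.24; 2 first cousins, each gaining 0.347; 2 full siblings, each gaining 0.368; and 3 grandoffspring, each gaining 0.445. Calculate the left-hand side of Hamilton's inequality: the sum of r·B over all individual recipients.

0.8485

r to a full niece or nephew = 1/4 (full aunt/uncle↔niece/nephew: two paths of length 3 through the shared grandparent pair: r = 2·(1/2)^3 = 1/4).
r to a first cousin = 0.125 (first cousins share one grandparent pair — two paths of length 4: r = 2·(1/2)^4 = 1/8).
r to a full sibling = 0.5 (full sibs share both parents — two paths of length 2: r = 2·(1/2)^2 = 1/2).
r to a grandoffspring = 1/4 (two parent–offspring links: r = (1/2)^2 = 1/4).
Summing one r·B term per recipient: 1·0.25·0.24 + 2·0.125·0.347 + 2·0.5·0.368 + 3·0.25·0.445 = 0.8485.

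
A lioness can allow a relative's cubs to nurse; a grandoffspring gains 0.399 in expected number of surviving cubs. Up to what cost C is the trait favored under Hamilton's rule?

r to a grandoffspring = 1/4 (two parent–offspring links: r = (1/2)^2 = 1/4).
Hamilton's rule: n·r·B > C, so the trait is favored while C < n·r·B = 1·0.25·0.399 = 0.09975.

0.09975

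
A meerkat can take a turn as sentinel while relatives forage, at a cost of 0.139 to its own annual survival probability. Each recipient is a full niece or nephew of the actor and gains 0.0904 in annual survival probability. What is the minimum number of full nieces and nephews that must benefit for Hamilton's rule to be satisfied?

7

r to a full niece or nephew = 0.25 (full aunt/uncle↔niece/nephew: two paths of length 3 through the shared grandparent pair: r = 2·(1/2)^3 = 1/4).
Hamilton's rule: n·r·B > C  ⇒  n > C/(r·B) = 0.139/(0.25·0.0904) = 6.15.
The smallest integer exceeding 6.15 is 7.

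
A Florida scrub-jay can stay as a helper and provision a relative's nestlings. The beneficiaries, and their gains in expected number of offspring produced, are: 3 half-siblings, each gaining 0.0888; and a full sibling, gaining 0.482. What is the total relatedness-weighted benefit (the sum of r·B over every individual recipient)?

0.3076

r to a half-sibling = 1/4 (half-sibs share one parent — one path of length 2: r = (1/2)^2 = 1/4).
r to a full sibling = 1/2 (full sibs share both parents — two paths of length 2: r = 2·(1/2)^2 = 1/2).
Summing one r·B term per recipient: 3·0.25·0.0888 + 1·0.5·0.482 = 0.3076.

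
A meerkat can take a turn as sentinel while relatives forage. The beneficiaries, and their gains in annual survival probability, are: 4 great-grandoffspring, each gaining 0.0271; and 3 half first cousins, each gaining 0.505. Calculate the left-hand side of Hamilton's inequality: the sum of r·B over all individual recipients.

0.1082375

r to a great-grandoffspring = 1/8 (three parent–offspring links: r = (1/2)^3 = 1/8).
r to a half first cousin = 0.0625 (half first cousins share one grandparent — one path of length 4: r = (1/2)^4 = 1/16).
Summing one r·B term per recipient: 4·0.125·0.0271 + 3·0.0625·0.505 = 0.1082375.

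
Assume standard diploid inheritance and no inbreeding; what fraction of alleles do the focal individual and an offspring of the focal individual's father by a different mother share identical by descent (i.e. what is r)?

0.25

Each parent–offspring link contributes a factor of 1/2, and independent paths through distinct common ancestors add.
Half-sibs share one parent — one path of length 2: r = (1/2)^2 = 1/4.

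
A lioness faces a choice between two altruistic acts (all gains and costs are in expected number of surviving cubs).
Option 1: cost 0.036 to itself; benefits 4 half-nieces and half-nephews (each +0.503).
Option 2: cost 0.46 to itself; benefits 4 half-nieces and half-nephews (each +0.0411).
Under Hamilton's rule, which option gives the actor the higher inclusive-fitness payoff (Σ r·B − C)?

Option 1: r to a half-niece or half-nephew = 0.125.
Option 1: Σ r·B − C = (4·0.125·0.503) − 0.036 = 0.2155.
Option 2: r to a half-niece or half-nephew = 0.125.
Option 2: Σ r·B − C = (4·0.125·0.0411) − 0.46 = -0.43945.
Option 1 has the higher net inclusive-fitness payoff.

Option 1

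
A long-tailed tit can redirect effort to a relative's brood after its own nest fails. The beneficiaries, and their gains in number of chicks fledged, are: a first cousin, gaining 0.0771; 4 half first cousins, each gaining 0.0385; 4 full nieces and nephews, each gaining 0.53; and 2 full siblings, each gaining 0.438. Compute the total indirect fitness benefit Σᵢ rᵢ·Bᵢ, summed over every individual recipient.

0.9872625

r to a first cousin = 1/8 (first cousins share one grandparent pair — two paths of length 4: r = 2·(1/2)^4 = 1/8).
r to a half first cousin = 0.0625 (half first cousins share one grandparent — one path of length 4: r = (1/2)^4 = 1/16).
r to a full niece or nephew = 0.25 (full aunt/uncle↔niece/nephew: two paths of length 3 through the shared grandparent pair: r = 2·(1/2)^3 = 1/4).
r to a full sibling = 1/2 (full sibs share both parents — two paths of length 2: r = 2·(1/2)^2 = 1/2).
Summing one r·B term per recipient: 1·0.125·0.0771 + 4·0.0625·0.0385 + 4·0.25·0.53 + 2·0.5·0.438 = 0.9872625.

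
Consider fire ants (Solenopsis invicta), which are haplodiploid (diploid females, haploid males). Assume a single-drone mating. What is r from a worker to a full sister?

0.75

Haplodiploid full sisters inherit their father's entire haploid genome identically (contributing 1/2) and on average half of their mother's contribution (1/2 · 1/2 = 1/4); r = 1/2 + 1/4 = 3/4.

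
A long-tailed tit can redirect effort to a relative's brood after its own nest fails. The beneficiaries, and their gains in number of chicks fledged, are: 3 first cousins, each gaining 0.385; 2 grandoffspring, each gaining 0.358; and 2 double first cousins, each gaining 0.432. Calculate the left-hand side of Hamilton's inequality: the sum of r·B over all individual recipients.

0.539375

r to a first cousin = 0.125 (first cousins share one grandparent pair — two paths of length 4: r = 2·(1/2)^4 = 1/8).
r to a grandoffspring = 1/4 (two parent–offspring links: r = (1/2)^2 = 1/4).
r to a double first cousin = 0.25 (double first cousins share both grandparent pairs — four paths of length 4: r = 4·(1/2)^4 = 1/4).
Summing one r·B term per recipient: 3·0.125·0.385 + 2·0.25·0.358 + 2·0.25·0.432 = 0.539375.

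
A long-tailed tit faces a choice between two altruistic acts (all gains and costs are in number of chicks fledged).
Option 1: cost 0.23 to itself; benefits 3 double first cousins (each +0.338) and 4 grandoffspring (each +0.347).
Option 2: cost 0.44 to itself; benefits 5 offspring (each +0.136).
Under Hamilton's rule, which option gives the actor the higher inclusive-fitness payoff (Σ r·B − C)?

Option 1

Option 1: r to a double first cousin = 0.25.
Option 1: r to a grandoffspring = 0.25.
Option 1: Σ r·B − C = (3·0.25·0.338 + 4·0.25·0.347) − 0.23 = 0.3705.
Option 2: r to an offspring = 0.5.
Option 2: Σ r·B − C = (5·0.5·0.136) − 0.44 = -0.1.
Option 1 has the higher net inclusive-fitness payoff.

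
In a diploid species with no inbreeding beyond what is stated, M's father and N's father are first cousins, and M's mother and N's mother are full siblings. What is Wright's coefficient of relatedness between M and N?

Independent pedigree routes through distinct common ancestors add.
M and N are related in two ways: second cousins through their fathers (r = 1/32) and first cousins through their mothers (r = 1/8).
r = 1/32 + 1/8 = 5/32 = 0.15625.

0.15625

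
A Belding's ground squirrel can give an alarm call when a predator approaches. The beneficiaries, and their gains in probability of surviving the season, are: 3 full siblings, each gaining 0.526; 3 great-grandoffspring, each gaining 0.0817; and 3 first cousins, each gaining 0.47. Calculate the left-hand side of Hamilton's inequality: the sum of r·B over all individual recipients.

0.9958875

r to a full sibling = 1/2 (full sibs share both parents — two paths of length 2: r = 2·(1/2)^2 = 1/2).
r to a great-grandoffspring = 1/8 (three parent–offspring links: r = (1/2)^3 = 1/8).
r to a first cousin = 1/8 (first cousins share one grandparent pair — two paths of length 4: r = 2·(1/2)^4 = 1/8).
Summing one r·B term per recipient: 3·0.5·0.526 + 3·0.125·0.0817 + 3·0.125·0.47 = 0.9958875.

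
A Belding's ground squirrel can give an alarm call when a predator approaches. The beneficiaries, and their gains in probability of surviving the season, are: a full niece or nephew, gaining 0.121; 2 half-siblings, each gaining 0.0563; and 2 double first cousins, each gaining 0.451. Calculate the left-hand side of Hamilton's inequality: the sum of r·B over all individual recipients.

r to a full niece or nephew = 0.25 (full aunt/uncle↔niece/nephew: two paths of length 3 through the shared grandparent pair: r = 2·(1/2)^3 = 1/4).
r to a half-sibling = 1/4 (half-sibs share one parent — one path of length 2: r = (1/2)^2 = 1/4).
r to a double first cousin = 0.25 (double first cousins share both grandparent pairs — four paths of length 4: r = 4·(1/2)^4 = 1/4).
Summing one r·B term per recipient: 1·0.25·0.121 + 2·0.25·0.0563 + 2·0.25·0.451 = 0.2839.

0.2839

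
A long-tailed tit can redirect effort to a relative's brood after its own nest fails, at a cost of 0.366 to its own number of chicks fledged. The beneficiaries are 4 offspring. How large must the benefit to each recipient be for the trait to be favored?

r to an offspring = 1/2 (one parent–offspring link: r = (1/2)^1 = 1/2).
Hamilton's rule with n recipients of equal r: n·r·B > C, so B > C/(n·r) = 0.366/(4·0.5) = 0.183.

0.183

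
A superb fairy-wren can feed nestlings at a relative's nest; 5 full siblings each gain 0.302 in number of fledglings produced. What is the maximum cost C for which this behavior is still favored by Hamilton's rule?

0.755

r to a full sibling = 0.5 (full sibs share both parents — two paths of length 2: r = 2·(1/2)^2 = 1/2).
Hamilton's rule: n·r·B > C, so the trait is favored while C < n·r·B = 5·0.5·0.302 = 0.755.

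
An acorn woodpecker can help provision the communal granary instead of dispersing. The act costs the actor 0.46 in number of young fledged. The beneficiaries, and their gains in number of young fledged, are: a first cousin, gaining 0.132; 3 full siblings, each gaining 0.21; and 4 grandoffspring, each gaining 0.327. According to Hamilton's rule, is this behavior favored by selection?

Hamilton's rule: the trait is favored when the sum of r·B over every recipient exceeds the actor's cost C.
r to a first cousin = 0.125 (first cousins share one grandparent pair — two paths of length 4: r = 2·(1/2)^4 = 1/8).
r to a full sibling = 1/2 (full sibs share both parents — two paths of length 2: r = 2·(1/2)^2 = 1/2).
r to a grandoffspring = 0.25 (two parent–offspring links: r = (1/2)^2 = 1/4).
Summing one r·B term per recipient: 1·0.125·0.132 + 3·0.5·0.21 + 4·0.25·0.327 = 0.6585.
0.6585 > 0.46: the indirect benefit exceeds the cost.

Yes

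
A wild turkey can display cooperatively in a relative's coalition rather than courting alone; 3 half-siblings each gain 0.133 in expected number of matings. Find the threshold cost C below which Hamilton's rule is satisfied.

0.09975

r to a half-sibling = 1/4 (half-sibs share one parent — one path of length 2: r = (1/2)^2 = 1/4).
Hamilton's rule: n·r·B > C, so the trait is favored while C < n·r·B = 3·0.25·0.133 = 0.09975.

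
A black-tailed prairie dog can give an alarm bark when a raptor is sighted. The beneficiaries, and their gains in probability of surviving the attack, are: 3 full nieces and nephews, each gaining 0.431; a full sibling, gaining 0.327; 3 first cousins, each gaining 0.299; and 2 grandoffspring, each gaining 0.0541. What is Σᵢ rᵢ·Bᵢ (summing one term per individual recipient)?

r to a full niece or nephew = 0.25 (full aunt/uncle↔niece/nephew: two paths of length 3 through the shared grandparent pair: r = 2·(1/2)^3 = 1/4).
r to a full sibling = 1/2 (full sibs share both parents — two paths of length 2: r = 2·(1/2)^2 = 1/2).
r to a first cousin = 0.125 (first cousins share one grandparent pair — two paths of length 4: r = 2·(1/2)^4 = 1/8).
r to a grandoffspring = 1/4 (two parent–offspring links: r = (1/2)^2 = 1/4).
Summing one r·B term per recipient: 3·0.25·0.431 + 1·0.5·0.327 + 3·0.125·0.299 + 2·0.25·0.0541 = 0.625925.

0.625925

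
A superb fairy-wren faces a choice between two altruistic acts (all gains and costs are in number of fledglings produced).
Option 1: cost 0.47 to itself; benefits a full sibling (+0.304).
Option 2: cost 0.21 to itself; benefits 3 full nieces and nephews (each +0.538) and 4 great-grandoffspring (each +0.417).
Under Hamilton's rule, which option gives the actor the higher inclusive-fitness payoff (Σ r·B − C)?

Option 1: r to a full sibling = 0.5.
Option 1: Σ r·B − C = (1·0.5·0.304) − 0.47 = -0.318.
Option 2: r to a full niece or nephew = 0.25.
Option 2: r to a great-grandoffspring = 0.125.
Option 2: Σ r·B − C = (3·0.25·0.538 + 4·0.125·0.417) − 0.21 = 0.402.
Option 2 has the higher net inclusive-fitness payoff.

Option 2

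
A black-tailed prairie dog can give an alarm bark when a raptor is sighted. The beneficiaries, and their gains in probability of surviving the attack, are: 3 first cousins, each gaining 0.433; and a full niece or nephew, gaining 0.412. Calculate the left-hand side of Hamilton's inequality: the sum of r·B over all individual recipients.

0.265375

r to a first cousin = 0.125 (first cousins share one grandparent pair — two paths of length 4: r = 2·(1/2)^4 = 1/8).
r to a full niece or nephew = 1/4 (full aunt/uncle↔niece/nephew: two paths of length 3 through the shared grandparent pair: r = 2·(1/2)^3 = 1/4).
Summing one r·B term per recipient: 3·0.125·0.433 + 1·0.25·0.412 = 0.265375.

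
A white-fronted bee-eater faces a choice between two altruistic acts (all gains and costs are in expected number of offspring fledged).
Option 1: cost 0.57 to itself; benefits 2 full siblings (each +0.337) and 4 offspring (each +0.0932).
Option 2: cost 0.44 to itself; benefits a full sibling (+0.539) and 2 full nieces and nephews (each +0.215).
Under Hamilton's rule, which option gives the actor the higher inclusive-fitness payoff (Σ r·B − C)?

Option 1

Option 1: r to a full sibling = 0.5.
Option 1: r to an offspring = 0.5.
Option 1: Σ r·B − C = (2·0.5·0.337 + 4·0.5·0.0932) − 0.57 = -0.0466.
Option 2: r to a full sibling = 0.5.
Option 2: r to a full niece or nephew = 0.25.
Option 2: Σ r·B − C = (1·0.5·0.539 + 2·0.25·0.215) − 0.44 = -0.063.
Option 1 has the higher net inclusive-fitness payoff.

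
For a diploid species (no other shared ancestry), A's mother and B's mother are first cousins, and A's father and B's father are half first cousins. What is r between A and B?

0.046875

Relatedness sums over independent paths through distinct common ancestors.
A and B are related in two ways: second cousins through their mothers (r = 1/32) and half second cousins through their fathers (r = 1/64).
r = 1/32 + 1/64 = 0.046875.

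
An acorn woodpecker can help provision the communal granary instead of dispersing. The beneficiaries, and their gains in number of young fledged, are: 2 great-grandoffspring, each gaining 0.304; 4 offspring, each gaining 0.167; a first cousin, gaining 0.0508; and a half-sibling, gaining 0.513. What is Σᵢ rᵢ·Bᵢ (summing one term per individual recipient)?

r to a great-grandoffspring = 0.125 (three parent–offspring links: r = (1/2)^3 = 1/8).
r to an offspring = 0.5 (one parent–offspring link: r = (1/2)^1 = 1/2).
r to a first cousin = 1/8 (first cousins share one grandparent pair — two paths of length 4: r = 2·(1/2)^4 = 1/8).
r to a half-sibling = 0.25 (half-sibs share one parent — one path of length 2: r = (1/2)^2 = 1/4).
Summing one r·B term per recipient: 2·0.125·0.304 + 4·0.5·0.167 + 1·0.125·0.0508 + 1·0.25·0.513 = 0.5446.

0.5446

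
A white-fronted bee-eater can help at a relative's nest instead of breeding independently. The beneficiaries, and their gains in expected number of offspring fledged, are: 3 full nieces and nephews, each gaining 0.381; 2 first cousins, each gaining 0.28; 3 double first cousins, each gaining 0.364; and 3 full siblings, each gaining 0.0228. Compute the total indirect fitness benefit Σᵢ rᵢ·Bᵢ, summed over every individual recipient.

r to a full niece or nephew = 1/4 (full aunt/uncle↔niece/nephew: two paths of length 3 through the shared grandparent pair: r = 2·(1/2)^3 = 1/4).
r to a first cousin = 0.125 (first cousins share one grandparent pair — two paths of length 4: r = 2·(1/2)^4 = 1/8).
r to a double first cousin = 0.25 (double first cousins share both grandparent pairs — four paths of length 4: r = 4·(1/2)^4 = 1/4).
r to a full sibling = 1/2 (full sibs share both parents — two paths of length 2: r = 2·(1/2)^2 = 1/2).
Summing one r·B term per recipient: 3·0.25·0.381 + 2·0.125·0.28 + 3·0.25·0.364 + 3·0.5·0.0228 = 0.66295.

0.66295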